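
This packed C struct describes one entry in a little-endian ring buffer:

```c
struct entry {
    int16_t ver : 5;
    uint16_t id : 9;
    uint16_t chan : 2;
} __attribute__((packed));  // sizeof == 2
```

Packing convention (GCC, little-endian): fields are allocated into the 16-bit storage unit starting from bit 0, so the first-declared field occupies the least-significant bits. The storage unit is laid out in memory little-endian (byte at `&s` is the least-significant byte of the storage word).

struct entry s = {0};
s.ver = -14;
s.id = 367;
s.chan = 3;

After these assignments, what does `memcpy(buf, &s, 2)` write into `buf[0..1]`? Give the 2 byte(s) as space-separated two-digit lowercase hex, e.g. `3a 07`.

f2 ed

ver:5 = -14 → 0x12 << 0 → word 0x0012
id:9 = 367 → 0x16f << 5 → word 0x2df2
chan:2 = 3 → 0x3 << 14 → word 0xedf2
word = 0xedf2 → little-endian bytes:
  [0]=0xf2  [1]=0xed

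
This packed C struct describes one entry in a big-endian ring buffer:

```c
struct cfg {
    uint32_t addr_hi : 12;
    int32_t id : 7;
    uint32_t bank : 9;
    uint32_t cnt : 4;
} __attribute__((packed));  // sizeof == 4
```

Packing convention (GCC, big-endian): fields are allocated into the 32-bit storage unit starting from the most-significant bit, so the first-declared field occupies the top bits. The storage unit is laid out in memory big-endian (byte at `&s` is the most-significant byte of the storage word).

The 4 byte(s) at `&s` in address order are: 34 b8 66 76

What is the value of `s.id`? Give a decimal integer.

-61

[0]=0x34 [1]=0xb8 [2]=0x66 [3]=0x76 (big-endian) → word 0x34b86676
addr_hi [20+:12] = (word>>20) & 0xfff = 843
id [13+:7] = (word>>13) & 0x7f = 67  ←
bank [4+:9] = (word>>4) & 0x1ff = 103
cnt [0+:4] = (word>>0) & 0xf = 6
id signed 7b, MSB=1: 67 - 128 = -61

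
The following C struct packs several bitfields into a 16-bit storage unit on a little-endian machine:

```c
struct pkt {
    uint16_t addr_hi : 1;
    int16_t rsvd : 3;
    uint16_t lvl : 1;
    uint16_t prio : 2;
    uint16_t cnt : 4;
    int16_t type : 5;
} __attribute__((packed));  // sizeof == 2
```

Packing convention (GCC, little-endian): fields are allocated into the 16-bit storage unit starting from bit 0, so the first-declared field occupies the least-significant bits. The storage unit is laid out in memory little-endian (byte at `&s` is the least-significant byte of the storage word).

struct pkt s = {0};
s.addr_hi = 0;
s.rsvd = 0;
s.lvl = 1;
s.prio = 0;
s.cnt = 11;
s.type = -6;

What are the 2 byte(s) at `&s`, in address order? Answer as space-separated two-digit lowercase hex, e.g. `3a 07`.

[0+:1] addr_hi=0 & 0x1 = 0x0; word=0x0000
[1+:3] rsvd=0 & 0x7 = 0x0; word=0x0000
[4+:1] lvl=1 & 0x1 = 0x1; word=0x0010
[5+:2] prio=0 & 0x3 = 0x0; word=0x0010
[7+:4] cnt=11 & 0xf = 0xb; word=0x0590
[11+:5] type=-6 & 0x1f = 0x1a; word=0xd590
word = 0xd590 → little-endian bytes:
  [0]=0x90  [1]=0xd5

90 d5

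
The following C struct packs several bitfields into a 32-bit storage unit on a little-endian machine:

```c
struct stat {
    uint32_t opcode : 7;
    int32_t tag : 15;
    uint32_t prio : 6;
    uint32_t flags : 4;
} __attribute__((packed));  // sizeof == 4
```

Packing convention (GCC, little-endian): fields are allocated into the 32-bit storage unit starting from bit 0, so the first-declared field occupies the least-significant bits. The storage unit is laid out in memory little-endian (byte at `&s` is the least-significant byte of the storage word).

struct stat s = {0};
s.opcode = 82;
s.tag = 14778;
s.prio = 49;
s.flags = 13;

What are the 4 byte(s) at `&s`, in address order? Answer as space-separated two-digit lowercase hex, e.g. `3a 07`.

opcode:7 = 82 → 0x52 << 0 → word 0x00000052
tag:15 = 14778 → 0x39ba << 7 → word 0x001cdd52
prio:6 = 49 → 0x31 << 22 → word 0x0c5cdd52
flags:4 = 13 → 0xd << 28 → word 0xdc5cdd52
word = 0xdc5cdd52 → little-endian bytes:
  [0]=0x52  [1]=0xdd  [2]=0x5c  [3]=0xdc

52 dd 5c dc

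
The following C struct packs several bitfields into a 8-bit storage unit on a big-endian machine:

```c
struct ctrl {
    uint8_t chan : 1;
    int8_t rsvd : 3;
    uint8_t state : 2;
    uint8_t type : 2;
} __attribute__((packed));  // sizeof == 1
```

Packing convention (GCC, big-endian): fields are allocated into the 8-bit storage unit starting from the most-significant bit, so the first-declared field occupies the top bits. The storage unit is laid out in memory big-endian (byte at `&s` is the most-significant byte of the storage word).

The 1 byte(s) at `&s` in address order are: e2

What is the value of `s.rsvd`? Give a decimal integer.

-2

[0]=0xe2 (big-endian) → word 0xe2
chan:1 @ bit 7 → (0xe2>>7)&0x1 = 0x1
rsvd:3 @ bit 4 → (0xe2>>4)&0x7 = 0x6  ←
state:2 @ bit 2 → (0xe2>>2)&0x3 = 0x0
type:2 @ bit 0 → (0xe2>>0)&0x3 = 0x2
rsvd signed 3b, MSB=1: 6 - 8 = -2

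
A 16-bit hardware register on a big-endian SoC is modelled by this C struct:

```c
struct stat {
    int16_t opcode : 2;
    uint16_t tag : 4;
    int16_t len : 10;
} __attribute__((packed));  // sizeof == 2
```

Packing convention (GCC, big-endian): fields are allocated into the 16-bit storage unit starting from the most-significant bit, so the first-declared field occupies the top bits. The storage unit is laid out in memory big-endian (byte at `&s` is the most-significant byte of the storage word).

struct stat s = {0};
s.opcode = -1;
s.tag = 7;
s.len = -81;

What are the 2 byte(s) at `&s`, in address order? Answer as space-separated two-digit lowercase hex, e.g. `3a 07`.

df af

[14+:2] opcode=-1 & 0x3 = 0x3; word=0xc000
[10+:4] tag=7 & 0xf = 0x7; word=0xdc00
[0+:10] len=-81 & 0x3ff = 0x3af; word=0xdfaf
word = 0xdfaf → big-endian bytes:
  [0]=0xdf  [1]=0xaf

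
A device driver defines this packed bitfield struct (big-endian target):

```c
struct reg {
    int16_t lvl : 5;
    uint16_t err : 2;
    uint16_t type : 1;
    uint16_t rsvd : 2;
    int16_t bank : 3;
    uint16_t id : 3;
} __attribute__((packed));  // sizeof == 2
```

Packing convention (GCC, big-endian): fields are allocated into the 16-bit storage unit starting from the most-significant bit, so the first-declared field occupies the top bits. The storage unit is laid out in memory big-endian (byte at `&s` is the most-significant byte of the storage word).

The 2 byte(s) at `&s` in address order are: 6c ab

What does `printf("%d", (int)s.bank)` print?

[0]=0x6c [1]=0xab (big-endian) → word 0x6cab
lvl [11+:5] = (word>>11) & 0x1f = 13
err [9+:2] = (word>>9) & 0x3 = 2
type [8+:1] = (word>>8) & 0x1 = 0
rsvd [6+:2] = (word>>6) & 0x3 = 2
bank [3+:3] = (word>>3) & 0x7 = 5  ←
id [0+:3] = (word>>0) & 0x7 = 3
bank signed 3b, MSB=1: 5 - 8 = -3

-3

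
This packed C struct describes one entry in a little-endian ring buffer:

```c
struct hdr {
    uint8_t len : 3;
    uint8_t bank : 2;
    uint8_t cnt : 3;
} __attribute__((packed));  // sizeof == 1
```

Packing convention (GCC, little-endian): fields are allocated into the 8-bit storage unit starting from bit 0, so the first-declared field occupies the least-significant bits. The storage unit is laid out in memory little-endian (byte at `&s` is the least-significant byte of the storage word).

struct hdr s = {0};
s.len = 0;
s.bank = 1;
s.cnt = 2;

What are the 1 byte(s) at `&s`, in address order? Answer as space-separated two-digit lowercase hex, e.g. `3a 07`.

len:3 = 0 → 0x0 << 0 → word 0x00
bank:2 = 1 → 0x1 << 3 → word 0x08
cnt:3 = 2 → 0x2 << 5 → word 0x48
word = 0x48 → little-endian bytes:
  [0]=0x48

48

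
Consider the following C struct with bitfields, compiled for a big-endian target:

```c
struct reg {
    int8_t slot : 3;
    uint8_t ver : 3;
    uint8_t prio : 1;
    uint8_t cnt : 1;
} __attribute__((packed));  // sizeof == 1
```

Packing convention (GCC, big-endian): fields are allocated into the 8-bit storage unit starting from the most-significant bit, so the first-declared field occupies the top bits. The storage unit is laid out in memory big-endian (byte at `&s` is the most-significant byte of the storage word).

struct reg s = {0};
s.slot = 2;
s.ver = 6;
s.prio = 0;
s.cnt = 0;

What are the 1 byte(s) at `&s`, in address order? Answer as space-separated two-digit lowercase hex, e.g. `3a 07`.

58

slot:3 = 2 → 0x2 << 5 → word 0x40
ver:3 = 6 → 0x6 << 2 → word 0x58
prio:1 = 0 → 0x0 << 1 → word 0x58
cnt:1 = 0 → 0x0 << 0 → word 0x58
word = 0x58 → big-endian bytes:
  [0]=0x58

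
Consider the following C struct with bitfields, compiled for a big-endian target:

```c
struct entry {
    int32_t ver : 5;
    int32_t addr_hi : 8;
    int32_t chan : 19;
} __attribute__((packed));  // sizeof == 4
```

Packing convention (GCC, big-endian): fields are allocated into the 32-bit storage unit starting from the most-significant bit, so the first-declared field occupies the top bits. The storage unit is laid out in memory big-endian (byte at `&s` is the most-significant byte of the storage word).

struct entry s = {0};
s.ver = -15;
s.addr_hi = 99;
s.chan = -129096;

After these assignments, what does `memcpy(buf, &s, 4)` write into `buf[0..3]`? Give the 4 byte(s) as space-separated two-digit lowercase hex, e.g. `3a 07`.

8b 1e 07 b8

ver:5 = -15 → 0x11 << 27 → word 0x88000000
addr_hi:8 = 99 → 0x63 << 19 → word 0x8b180000
chan:19 = -129096 → 0x607b8 << 0 → word 0x8b1e07b8
word = 0x8b1e07b8 → big-endian bytes:
  [0]=0x8b  [1]=0x1e  [2]=0x07  [3]=0xb8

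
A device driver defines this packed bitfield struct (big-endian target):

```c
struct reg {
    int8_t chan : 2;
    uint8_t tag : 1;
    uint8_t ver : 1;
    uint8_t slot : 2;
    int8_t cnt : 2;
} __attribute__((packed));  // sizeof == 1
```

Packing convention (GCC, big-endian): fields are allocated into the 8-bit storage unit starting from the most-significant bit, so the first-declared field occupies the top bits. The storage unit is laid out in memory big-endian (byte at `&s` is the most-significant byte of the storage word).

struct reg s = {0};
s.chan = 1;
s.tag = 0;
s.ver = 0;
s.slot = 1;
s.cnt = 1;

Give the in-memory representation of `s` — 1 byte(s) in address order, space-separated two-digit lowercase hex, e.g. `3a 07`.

45

chan (2b) val=1 bits=0x1 at bit 6: 0x40
tag (1b) val=0 bits=0x0 at bit 5: 0x40
ver (1b) val=0 bits=0x0 at bit 4: 0x40
slot (2b) val=1 bits=0x1 at bit 2: 0x44
cnt (2b) val=1 bits=0x1 at bit 0: 0x45
word = 0x45 → big-endian bytes:
  [0]=0x45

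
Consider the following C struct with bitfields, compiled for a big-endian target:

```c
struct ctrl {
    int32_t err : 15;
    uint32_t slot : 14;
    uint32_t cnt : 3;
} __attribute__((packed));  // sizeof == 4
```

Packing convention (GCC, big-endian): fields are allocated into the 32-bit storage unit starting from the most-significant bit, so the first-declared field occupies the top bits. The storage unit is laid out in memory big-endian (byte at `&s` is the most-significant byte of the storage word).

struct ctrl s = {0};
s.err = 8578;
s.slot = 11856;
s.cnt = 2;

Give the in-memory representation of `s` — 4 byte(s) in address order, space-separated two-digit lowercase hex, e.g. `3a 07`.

43 05 72 82

[17+:15] err=8578 & 0x7fff = 0x2182; word=0x43040000
[3+:14] slot=11856 & 0x3fff = 0x2e50; word=0x43057280
[0+:3] cnt=2 & 0x7 = 0x2; word=0x43057282
word = 0x43057282 → big-endian bytes:
  [0]=0x43  [1]=0x05  [2]=0x72  [3]=0x82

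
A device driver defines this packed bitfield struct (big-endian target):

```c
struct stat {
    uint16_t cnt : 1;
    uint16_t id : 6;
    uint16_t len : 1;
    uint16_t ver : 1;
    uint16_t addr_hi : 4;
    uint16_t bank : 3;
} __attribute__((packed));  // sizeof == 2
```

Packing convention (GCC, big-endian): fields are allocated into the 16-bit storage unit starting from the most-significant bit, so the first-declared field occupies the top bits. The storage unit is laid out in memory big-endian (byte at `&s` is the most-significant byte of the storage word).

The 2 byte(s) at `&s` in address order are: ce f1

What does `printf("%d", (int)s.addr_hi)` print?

[0]=0xce [1]=0xf1 (big-endian) → word 0xcef1
cnt [15+:1] = (word>>15) & 0x1 = 1
id [9+:6] = (word>>9) & 0x3f = 39
len [8+:1] = (word>>8) & 0x1 = 0
ver [7+:1] = (word>>7) & 0x1 = 1
addr_hi [3+:4] = (word>>3) & 0xf = 14  ←
bank [0+:3] = (word>>0) & 0x7 = 1

14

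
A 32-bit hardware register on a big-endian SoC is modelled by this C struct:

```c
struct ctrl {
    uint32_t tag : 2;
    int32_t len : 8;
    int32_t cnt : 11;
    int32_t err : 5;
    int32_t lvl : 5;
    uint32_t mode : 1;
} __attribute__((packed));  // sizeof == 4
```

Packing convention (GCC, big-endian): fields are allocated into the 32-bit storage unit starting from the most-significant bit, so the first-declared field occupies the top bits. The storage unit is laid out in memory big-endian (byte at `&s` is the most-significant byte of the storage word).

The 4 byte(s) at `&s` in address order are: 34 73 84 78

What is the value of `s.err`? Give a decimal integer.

-15

[0]=0x34 [1]=0x73 [2]=0x84 [3]=0x78 (big-endian) → word 0x34738478
tag [30+:2] = (word>>30) & 0x3 = 0
len [22+:8] = (word>>22) & 0xff = 209
cnt [11+:11] = (word>>11) & 0x7ff = 1648
err [6+:5] = (word>>6) & 0x1f = 17  ←
lvl [1+:5] = (word>>1) & 0x1f = 28
mode [0+:1] = (word>>0) & 0x1 = 0
err signed 5b, MSB=1: 17 - 32 = -15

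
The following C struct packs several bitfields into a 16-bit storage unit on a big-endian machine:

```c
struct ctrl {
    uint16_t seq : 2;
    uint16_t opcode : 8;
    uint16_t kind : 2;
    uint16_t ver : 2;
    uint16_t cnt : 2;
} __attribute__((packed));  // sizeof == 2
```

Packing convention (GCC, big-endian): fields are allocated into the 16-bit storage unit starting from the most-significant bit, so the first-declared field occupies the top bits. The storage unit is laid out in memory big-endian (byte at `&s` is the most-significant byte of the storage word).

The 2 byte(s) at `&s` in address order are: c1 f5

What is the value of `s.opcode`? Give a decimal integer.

7

[0]=0xc1 [1]=0xf5 (big-endian) → word 0xc1f5
seq:2 @ bit 14 → (0xc1f5>>14)&0x3 = 0x3
opcode:8 @ bit 6 → (0xc1f5>>6)&0xff = 0x7  ←
kind:2 @ bit 4 → (0xc1f5>>4)&0x3 = 0x3
ver:2 @ bit 2 → (0xc1f5>>2)&0x3 = 0x1
cnt:2 @ bit 0 → (0xc1f5>>0)&0x3 = 0x1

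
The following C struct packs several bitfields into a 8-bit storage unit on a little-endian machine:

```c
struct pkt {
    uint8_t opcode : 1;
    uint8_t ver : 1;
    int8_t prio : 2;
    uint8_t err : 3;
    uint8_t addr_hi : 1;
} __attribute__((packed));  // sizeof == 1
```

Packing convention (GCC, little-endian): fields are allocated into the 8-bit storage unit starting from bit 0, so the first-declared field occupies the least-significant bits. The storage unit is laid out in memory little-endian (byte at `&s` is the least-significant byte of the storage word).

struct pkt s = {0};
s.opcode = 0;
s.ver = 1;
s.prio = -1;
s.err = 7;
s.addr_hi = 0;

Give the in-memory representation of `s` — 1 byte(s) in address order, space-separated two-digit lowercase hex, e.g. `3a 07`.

7e

[0+:1] opcode=0 & 0x1 = 0x0; word=0x00
[1+:1] ver=1 & 0x1 = 0x1; word=0x02
[2+:2] prio=-1 & 0x3 = 0x3; word=0x0e
[4+:3] err=7 & 0x7 = 0x7; word=0x7e
[7+:1] addr_hi=0 & 0x1 = 0x0; word=0x7e
word = 0x7e → little-endian bytes:
  [0]=0x7e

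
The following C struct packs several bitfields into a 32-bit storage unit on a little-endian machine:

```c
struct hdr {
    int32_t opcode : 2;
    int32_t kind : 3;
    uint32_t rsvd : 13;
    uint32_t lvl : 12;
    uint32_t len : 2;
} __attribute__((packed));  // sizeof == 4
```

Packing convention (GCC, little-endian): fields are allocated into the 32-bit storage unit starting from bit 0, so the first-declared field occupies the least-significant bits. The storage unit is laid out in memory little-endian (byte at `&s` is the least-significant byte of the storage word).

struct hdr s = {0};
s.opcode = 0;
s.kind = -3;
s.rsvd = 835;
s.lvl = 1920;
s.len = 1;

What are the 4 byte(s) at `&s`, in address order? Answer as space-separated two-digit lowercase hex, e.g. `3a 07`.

74 68 00 5e

opcode:2 = 0 → 0x0 << 0 → word 0x00000000
kind:3 = -3 → 0x5 << 2 → word 0x00000014
rsvd:13 = 835 → 0x343 << 5 → word 0x00006874
lvl:12 = 1920 → 0x780 << 18 → word 0x1e006874
len:2 = 1 → 0x1 << 30 → word 0x5e006874
word = 0x5e006874 → little-endian bytes:
  [0]=0x74  [1]=0x68  [2]=0x00  [3]=0x5e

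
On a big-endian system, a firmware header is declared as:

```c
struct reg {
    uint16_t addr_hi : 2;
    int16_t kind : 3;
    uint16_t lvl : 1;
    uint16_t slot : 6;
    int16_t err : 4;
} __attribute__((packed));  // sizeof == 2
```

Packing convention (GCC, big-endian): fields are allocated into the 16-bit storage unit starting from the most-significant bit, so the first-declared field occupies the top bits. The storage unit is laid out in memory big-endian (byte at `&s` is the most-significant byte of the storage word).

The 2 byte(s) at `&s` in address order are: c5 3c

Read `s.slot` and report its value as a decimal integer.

[0]=0xc5 [1]=0x3c (big-endian) → word 0xc53c
addr_hi [14+:2] = (word>>14) & 0x3 = 3
kind [11+:3] = (word>>11) & 0x7 = 0
lvl [10+:1] = (word>>10) & 0x1 = 1
slot [4+:6] = (word>>4) & 0x3f = 19  ←
err [0+:4] = (word>>0) & 0xf = 12

19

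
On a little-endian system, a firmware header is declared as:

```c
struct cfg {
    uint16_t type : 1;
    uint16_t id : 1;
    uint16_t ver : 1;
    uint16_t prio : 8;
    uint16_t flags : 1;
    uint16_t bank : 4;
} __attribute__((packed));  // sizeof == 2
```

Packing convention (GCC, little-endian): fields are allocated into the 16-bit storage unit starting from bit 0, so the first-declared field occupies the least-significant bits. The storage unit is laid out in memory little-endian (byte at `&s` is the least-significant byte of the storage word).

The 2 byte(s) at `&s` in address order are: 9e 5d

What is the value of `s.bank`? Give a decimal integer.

5

[0]=0x9e [1]=0x5d (little-endian) → word 0x5d9e
type [0+:1] = (word>>0) & 0x1 = 0
id [1+:1] = (word>>1) & 0x1 = 1
ver [2+:1] = (word>>2) & 0x1 = 1
prio [3+:8] = (word>>3) & 0xff = 179
flags [11+:1] = (word>>11) & 0x1 = 1
bank [12+:4] = (word>>12) & 0xf = 5  ←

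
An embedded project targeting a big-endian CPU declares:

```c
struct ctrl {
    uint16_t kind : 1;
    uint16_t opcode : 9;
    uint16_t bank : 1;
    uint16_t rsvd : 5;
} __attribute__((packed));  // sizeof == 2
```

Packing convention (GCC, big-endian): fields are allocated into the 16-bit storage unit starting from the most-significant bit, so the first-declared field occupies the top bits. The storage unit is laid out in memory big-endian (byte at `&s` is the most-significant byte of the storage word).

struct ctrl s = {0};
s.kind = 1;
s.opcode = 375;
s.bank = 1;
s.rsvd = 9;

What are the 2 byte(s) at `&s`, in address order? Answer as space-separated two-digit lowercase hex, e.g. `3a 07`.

dd e9

kind:1 = 1 → 0x1 << 15 → word 0x8000
opcode:9 = 375 → 0x177 << 6 → word 0xddc0
bank:1 = 1 → 0x1 << 5 → word 0xdde0
rsvd:5 = 9 → 0x9 << 0 → word 0xdde9
word = 0xdde9 → big-endian bytes:
  [0]=0xdd  [1]=0xe9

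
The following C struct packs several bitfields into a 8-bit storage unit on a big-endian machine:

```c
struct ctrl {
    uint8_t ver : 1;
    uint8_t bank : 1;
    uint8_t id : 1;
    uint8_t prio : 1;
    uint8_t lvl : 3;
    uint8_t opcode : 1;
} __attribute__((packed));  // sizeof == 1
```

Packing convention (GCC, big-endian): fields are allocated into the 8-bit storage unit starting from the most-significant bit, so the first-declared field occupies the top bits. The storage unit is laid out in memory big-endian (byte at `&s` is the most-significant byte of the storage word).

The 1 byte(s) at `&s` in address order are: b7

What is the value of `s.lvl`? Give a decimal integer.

[0]=0xb7 (big-endian) → word 0xb7
ver [7+:1] = (word>>7) & 0x1 = 1
bank [6+:1] = (word>>6) & 0x1 = 0
id [5+:1] = (word>>5) & 0x1 = 1
prio [4+:1] = (word>>4) & 0x1 = 1
lvl [1+:3] = (word>>1) & 0x7 = 3  ←
opcode [0+:1] = (word>>0) & 0x1 = 1

3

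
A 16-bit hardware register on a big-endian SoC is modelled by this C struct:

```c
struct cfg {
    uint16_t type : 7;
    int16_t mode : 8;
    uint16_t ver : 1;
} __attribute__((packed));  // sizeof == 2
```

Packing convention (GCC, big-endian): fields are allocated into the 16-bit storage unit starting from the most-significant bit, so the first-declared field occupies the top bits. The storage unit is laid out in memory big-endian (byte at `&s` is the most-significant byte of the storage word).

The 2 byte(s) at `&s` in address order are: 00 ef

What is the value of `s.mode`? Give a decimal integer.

[0]=0x00 [1]=0xef (big-endian) → word 0x00ef
type [9+:7] = (word>>9) & 0x7f = 0
mode [1+:8] = (word>>1) & 0xff = 119  ←
ver [0+:1] = (word>>0) & 0x1 = 1
mode signed 8b, MSB=0: value = 119

119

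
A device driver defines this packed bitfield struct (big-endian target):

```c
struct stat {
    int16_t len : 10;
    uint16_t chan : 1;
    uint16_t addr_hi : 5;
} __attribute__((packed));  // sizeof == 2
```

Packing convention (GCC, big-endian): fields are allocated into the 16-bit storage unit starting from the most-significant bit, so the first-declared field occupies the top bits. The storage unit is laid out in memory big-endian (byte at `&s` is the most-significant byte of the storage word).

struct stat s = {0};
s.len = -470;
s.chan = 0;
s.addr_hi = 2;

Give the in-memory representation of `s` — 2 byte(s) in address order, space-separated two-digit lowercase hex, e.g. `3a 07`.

len (10b) val=-470 bits=0x22a at bit 6: 0x8a80
chan (1b) val=0 bits=0x0 at bit 5: 0x8a80
addr_hi (5b) val=2 bits=0x2 at bit 0: 0x8a82
word = 0x8a82 → big-endian bytes:
  [0]=0x8a  [1]=0x82

8a 82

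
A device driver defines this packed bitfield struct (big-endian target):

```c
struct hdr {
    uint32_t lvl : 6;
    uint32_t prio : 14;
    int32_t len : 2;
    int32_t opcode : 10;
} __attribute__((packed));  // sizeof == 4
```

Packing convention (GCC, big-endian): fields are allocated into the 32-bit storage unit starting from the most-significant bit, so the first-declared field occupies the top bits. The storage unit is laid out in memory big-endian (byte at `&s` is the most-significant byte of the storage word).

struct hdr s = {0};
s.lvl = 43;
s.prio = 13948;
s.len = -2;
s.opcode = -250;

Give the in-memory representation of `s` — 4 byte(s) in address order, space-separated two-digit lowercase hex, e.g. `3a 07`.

af 67 cb 06

[26+:6] lvl=43 & 0x3f = 0x2b; word=0xac000000
[12+:14] prio=13948 & 0x3fff = 0x367c; word=0xaf67c000
[10+:2] len=-2 & 0x3 = 0x2; word=0xaf67c800
[0+:10] opcode=-250 & 0x3ff = 0x306; word=0xaf67cb06
word = 0xaf67cb06 → big-endian bytes:
  [0]=0xaf  [1]=0x67  [2]=0xcb  [3]=0x06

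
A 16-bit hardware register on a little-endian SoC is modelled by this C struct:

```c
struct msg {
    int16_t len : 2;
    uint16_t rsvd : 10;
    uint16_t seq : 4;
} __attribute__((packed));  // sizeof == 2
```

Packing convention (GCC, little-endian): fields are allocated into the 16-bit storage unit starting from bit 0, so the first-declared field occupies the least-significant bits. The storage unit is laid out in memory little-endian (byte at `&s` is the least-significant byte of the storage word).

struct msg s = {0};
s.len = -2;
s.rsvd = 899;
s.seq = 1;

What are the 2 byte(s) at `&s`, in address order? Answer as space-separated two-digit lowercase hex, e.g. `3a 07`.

len:2 = -2 → 0x2 << 0 → word 0x0002
rsvd:10 = 899 → 0x383 << 2 → word 0x0e0e
seq:4 = 1 → 0x1 << 12 → word 0x1e0e
word = 0x1e0e → little-endian bytes:
  [0]=0x0e  [1]=0x1e

0e 1e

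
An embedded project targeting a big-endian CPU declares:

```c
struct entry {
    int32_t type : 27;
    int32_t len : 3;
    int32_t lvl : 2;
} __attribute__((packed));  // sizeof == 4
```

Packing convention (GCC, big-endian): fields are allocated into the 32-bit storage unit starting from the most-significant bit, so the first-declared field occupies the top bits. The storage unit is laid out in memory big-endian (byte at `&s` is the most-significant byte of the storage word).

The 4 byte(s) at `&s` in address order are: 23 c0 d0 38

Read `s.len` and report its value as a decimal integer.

-2

[0]=0x23 [1]=0xc0 [2]=0xd0 [3]=0x38 (big-endian) → word 0x23c0d038
type [5+:27] = (word>>5) & 0x7ffffff = 18744961
len [2+:3] = (word>>2) & 0x7 = 6  ←
lvl [0+:2] = (word>>0) & 0x3 = 0
len signed 3b, MSB=1: 6 - 8 = -2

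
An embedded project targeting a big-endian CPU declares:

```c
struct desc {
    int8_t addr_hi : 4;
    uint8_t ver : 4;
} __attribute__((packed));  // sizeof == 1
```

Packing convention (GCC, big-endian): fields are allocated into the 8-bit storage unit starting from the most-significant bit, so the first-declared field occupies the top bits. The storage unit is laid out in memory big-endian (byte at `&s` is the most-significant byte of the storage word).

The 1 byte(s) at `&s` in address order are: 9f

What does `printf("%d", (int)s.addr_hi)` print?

-7

[0]=0x9f (big-endian) → word 0x9f
addr_hi:4 @ bit 4 → (0x9f>>4)&0xf = 0x9  ←
ver:4 @ bit 0 → (0x9f>>0)&0xf = 0xf
addr_hi signed 4b, MSB=1: 9 - 16 = -7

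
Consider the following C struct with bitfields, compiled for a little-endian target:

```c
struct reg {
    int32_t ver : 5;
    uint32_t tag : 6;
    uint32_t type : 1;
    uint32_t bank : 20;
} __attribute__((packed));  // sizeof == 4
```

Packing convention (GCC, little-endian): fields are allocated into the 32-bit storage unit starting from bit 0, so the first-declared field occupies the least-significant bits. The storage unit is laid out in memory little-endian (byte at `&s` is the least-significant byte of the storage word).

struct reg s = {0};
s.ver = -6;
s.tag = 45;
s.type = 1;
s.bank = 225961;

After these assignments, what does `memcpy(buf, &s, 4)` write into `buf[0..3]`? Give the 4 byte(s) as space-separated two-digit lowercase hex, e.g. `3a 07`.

ba 9d 2a 37

ver (5b) val=-6 bits=0x1a at bit 0: 0x0000001a
tag (6b) val=45 bits=0x2d at bit 5: 0x000005ba
type (1b) val=1 bits=0x1 at bit 11: 0x00000dba
bank (20b) val=225961 bits=0x372a9 at bit 12: 0x372a9dba
word = 0x372a9dba → little-endian bytes:
  [0]=0xba  [1]=0x9d  [2]=0x2a  [3]=0x37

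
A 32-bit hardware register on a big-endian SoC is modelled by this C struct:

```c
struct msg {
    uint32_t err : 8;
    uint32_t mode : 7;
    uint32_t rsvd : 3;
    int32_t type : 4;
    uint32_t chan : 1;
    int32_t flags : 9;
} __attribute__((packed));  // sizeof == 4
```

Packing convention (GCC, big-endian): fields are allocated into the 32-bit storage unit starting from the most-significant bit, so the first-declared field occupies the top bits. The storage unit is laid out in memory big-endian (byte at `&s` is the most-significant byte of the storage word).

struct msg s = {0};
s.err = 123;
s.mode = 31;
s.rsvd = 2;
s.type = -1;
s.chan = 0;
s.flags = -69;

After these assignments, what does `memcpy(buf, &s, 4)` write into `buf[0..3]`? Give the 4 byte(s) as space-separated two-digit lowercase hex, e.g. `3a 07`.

err:8 = 123 → 0x7b << 24 → word 0x7b000000
mode:7 = 31 → 0x1f << 17 → word 0x7b3e0000
rsvd:3 = 2 → 0x2 << 14 → word 0x7b3e8000
type:4 = -1 → 0xf << 10 → word 0x7b3ebc00
chan:1 = 0 → 0x0 << 9 → word 0x7b3ebc00
flags:9 = -69 → 0x1bb << 0 → word 0x7b3ebdbb
word = 0x7b3ebdbb → big-endian bytes:
  [0]=0x7b  [1]=0x3e  [2]=0xbd  [3]=0xbb

7b 3e bd bb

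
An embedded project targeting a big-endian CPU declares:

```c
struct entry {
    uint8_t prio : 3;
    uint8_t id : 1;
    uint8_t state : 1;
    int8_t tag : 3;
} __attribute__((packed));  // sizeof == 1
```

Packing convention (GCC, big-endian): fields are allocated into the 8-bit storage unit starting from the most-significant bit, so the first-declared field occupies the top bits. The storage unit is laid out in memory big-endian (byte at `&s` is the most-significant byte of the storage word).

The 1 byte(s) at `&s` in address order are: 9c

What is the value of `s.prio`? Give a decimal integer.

4

[0]=0x9c (big-endian) → word 0x9c
prio [5+:3] = (word>>5) & 0x7 = 4  ←
id [4+:1] = (word>>4) & 0x1 = 1
state [3+:1] = (word>>3) & 0x1 = 1
tag [0+:3] = (word>>0) & 0x7 = 4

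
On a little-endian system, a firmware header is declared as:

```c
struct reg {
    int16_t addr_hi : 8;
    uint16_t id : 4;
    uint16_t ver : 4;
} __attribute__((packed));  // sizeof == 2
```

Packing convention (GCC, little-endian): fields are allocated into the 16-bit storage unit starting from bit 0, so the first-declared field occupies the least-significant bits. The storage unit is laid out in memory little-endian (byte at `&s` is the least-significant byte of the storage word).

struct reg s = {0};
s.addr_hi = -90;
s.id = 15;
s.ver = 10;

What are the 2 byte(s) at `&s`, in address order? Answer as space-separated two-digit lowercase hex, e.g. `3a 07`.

a6 af

addr_hi (8b) val=-90 bits=0xa6 at bit 0: 0x00a6
id (4b) val=15 bits=0xf at bit 8: 0x0fa6
ver (4b) val=10 bits=0xa at bit 12: 0xafa6
word = 0xafa6 → little-endian bytes:
  [0]=0xa6  [1]=0xaf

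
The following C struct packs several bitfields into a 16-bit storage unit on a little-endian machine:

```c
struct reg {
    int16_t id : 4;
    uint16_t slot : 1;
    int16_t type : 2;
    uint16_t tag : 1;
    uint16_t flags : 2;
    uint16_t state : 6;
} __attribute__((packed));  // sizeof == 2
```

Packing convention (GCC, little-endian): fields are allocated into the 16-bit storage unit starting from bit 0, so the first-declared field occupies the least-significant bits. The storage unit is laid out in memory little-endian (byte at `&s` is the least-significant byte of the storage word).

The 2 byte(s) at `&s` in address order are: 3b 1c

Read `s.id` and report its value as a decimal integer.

[0]=0x3b [1]=0x1c (little-endian) → word 0x1c3b
id:4 @ bit 0 → (0x1c3b>>0)&0xf = 0xb  ←
slot:1 @ bit 4 → (0x1c3b>>4)&0x1 = 0x1
type:2 @ bit 5 → (0x1c3b>>5)&0x3 = 0x1
tag:1 @ bit 7 → (0x1c3b>>7)&0x1 = 0x0
flags:2 @ bit 8 → (0x1c3b>>8)&0x3 = 0x0
state:6 @ bit 10 → (0x1c3b>>10)&0x3f = 0x7
id signed 4b, MSB=1: 11 - 16 = -5

-5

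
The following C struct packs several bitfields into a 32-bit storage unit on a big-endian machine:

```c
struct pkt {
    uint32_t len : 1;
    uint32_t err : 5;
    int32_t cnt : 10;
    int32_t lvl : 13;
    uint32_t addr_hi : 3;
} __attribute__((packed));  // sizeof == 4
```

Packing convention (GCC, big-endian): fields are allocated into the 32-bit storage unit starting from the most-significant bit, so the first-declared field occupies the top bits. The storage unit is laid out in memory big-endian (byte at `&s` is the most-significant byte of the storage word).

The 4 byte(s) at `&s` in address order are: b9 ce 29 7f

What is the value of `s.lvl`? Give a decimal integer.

1327

[0]=0xb9 [1]=0xce [2]=0x29 [3]=0x7f (big-endian) → word 0xb9ce297f
len [31+:1] = (word>>31) & 0x1 = 1
err [26+:5] = (word>>26) & 0x1f = 14
cnt [16+:10] = (word>>16) & 0x3ff = 462
lvl [3+:13] = (word>>3) & 0x1fff = 1327  ←
addr_hi [0+:3] = (word>>0) & 0x7 = 7
lvl signed 13b, MSB=0: value = 1327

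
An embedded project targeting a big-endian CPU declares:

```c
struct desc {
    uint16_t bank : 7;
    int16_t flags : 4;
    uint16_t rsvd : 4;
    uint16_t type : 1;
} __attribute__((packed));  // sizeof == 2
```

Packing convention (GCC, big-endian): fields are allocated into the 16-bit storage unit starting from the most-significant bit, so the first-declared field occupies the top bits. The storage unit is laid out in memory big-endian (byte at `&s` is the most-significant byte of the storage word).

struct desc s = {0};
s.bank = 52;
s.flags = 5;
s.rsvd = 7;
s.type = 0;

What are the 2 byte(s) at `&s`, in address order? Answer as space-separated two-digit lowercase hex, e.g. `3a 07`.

68 ae

[9+:7] bank=52 & 0x7f = 0x34; word=0x6800
[5+:4] flags=5 & 0xf = 0x5; word=0x68a0
[1+:4] rsvd=7 & 0xf = 0x7; word=0x68ae
[0+:1] type=0 & 0x1 = 0x0; word=0x68ae
word = 0x68ae → big-endian bytes:
  [0]=0x68  [1]=0xae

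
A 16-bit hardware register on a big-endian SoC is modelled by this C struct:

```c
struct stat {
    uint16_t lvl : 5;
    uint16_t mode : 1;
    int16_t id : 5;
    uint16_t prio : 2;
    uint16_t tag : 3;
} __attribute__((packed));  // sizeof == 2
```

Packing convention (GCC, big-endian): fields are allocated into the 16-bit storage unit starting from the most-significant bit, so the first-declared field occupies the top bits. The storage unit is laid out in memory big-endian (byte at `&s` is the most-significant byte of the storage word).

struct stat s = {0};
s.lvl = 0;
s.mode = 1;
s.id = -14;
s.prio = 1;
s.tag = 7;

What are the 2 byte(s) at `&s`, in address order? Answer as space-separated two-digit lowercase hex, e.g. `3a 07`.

[11+:5] lvl=0 & 0x1f = 0x0; word=0x0000
[10+:1] mode=1 & 0x1 = 0x1; word=0x0400
[5+:5] id=-14 & 0x1f = 0x12; word=0x0640
[3+:2] prio=1 & 0x3 = 0x1; word=0x0648
[0+:3] tag=7 & 0x7 = 0x7; word=0x064f
word = 0x064f → big-endian bytes:
  [0]=0x06  [1]=0x4f

06 4f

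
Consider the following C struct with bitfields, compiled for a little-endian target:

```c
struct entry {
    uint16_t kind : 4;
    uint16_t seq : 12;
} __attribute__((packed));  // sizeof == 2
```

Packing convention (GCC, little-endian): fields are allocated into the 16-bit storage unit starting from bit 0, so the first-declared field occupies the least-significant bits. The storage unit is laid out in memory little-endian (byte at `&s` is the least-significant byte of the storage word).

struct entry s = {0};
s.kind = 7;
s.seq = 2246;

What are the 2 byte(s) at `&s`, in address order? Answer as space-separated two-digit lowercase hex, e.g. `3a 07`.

67 8c

[0+:4] kind=7 & 0xf = 0x7; word=0x0007
[4+:12] seq=2246 & 0xfff = 0x8c6; word=0x8c67
word = 0x8c67 → little-endian bytes:
  [0]=0x67  [1]=0x8c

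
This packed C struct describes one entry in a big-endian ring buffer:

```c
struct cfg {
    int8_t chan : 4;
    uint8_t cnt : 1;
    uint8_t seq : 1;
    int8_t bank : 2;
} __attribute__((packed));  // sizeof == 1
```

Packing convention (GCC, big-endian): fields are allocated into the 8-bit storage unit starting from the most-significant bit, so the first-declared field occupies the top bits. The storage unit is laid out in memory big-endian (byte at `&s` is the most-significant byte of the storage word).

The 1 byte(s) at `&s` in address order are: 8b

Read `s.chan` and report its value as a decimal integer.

[0]=0x8b (big-endian) → word 0x8b
chan [4+:4] = (word>>4) & 0xf = 8  ←
cnt [3+:1] = (word>>3) & 0x1 = 1
seq [2+:1] = (word>>2) & 0x1 = 0
bank [0+:2] = (word>>0) & 0x3 = 3
chan signed 4b, MSB=1: 8 - 16 = -8

-8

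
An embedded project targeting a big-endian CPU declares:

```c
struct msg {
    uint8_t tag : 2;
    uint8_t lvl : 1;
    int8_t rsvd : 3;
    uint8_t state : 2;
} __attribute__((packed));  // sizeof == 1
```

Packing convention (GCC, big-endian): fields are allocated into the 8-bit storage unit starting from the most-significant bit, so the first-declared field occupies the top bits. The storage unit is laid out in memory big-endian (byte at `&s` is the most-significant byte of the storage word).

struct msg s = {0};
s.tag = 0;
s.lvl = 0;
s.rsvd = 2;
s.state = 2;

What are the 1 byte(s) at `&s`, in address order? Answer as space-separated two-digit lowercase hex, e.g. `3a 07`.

tag (2b) val=0 bits=0x0 at bit 6: 0x00
lvl (1b) val=0 bits=0x0 at bit 5: 0x00
rsvd (3b) val=2 bits=0x2 at bit 2: 0x08
state (2b) val=2 bits=0x2 at bit 0: 0x0a
word = 0x0a → big-endian bytes:
  [0]=0x0a

0a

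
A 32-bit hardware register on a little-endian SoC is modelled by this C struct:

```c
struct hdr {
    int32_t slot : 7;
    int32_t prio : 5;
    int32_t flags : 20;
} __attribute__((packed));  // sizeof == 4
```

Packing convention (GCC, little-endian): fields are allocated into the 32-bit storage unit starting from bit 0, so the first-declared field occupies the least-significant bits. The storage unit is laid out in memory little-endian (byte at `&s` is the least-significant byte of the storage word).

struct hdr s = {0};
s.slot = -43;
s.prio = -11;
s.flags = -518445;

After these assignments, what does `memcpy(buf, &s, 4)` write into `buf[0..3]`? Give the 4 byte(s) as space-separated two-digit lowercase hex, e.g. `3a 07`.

slot:7 = -43 → 0x55 << 0 → word 0x00000055
prio:5 = -11 → 0x15 << 7 → word 0x00000ad5
flags:20 = -518445 → 0x816d3 << 12 → word 0x816d3ad5
word = 0x816d3ad5 → little-endian bytes:
  [0]=0xd5  [1]=0x3a  [2]=0x6d  [3]=0x81

d5 3a 6d 81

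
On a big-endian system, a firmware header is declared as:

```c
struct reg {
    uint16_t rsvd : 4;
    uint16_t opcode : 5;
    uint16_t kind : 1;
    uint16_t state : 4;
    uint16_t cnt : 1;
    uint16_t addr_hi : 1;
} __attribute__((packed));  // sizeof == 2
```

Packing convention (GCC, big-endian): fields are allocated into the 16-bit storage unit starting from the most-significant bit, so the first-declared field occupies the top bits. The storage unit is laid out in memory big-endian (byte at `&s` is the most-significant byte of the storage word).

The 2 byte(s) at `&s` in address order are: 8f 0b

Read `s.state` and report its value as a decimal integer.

2

[0]=0x8f [1]=0x0b (big-endian) → word 0x8f0b
rsvd [12+:4] = (word>>12) & 0xf = 8
opcode [7+:5] = (word>>7) & 0x1f = 30
kind [6+:1] = (word>>6) & 0x1 = 0
state [2+:4] = (word>>2) & 0xf = 2  ←
cnt [1+:1] = (word>>1) & 0x1 = 1
addr_hi [0+:1] = (word>>0) & 0x1 = 1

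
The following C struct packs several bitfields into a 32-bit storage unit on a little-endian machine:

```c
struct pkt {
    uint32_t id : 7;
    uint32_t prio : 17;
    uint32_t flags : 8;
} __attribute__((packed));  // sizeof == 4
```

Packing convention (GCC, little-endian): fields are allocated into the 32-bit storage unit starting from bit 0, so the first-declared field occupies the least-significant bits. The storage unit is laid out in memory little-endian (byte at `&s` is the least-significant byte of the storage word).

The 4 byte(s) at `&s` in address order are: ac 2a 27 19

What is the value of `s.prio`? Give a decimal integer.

[0]=0xac [1]=0x2a [2]=0x27 [3]=0x19 (little-endian) → word 0x19272aac
id [0+:7] = (word>>0) & 0x7f = 44
prio [7+:17] = (word>>7) & 0x1ffff = 20053  ←
flags [24+:8] = (word>>24) & 0xff = 25

20053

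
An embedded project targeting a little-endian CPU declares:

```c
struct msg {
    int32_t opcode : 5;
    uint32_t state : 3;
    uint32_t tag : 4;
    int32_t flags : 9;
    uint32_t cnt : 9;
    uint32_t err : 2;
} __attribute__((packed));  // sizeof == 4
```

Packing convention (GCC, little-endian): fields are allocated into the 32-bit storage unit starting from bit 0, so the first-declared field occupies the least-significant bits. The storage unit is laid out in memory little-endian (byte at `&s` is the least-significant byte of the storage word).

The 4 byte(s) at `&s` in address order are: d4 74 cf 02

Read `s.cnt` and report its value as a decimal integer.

[0]=0xd4 [1]=0x74 [2]=0xcf [3]=0x02 (little-endian) → word 0x02cf74d4
opcode:5 @ bit 0 → (0x02cf74d4>>0)&0x1f = 0x14
state:3 @ bit 5 → (0x02cf74d4>>5)&0x7 = 0x6
tag:4 @ bit 8 → (0x02cf74d4>>8)&0xf = 0x4
flags:9 @ bit 12 → (0x02cf74d4>>12)&0x1ff = 0xf7
cnt:9 @ bit 21 → (0x02cf74d4>>21)&0x1ff = 0x16  ←
err:2 @ bit 30 → (0x02cf74d4>>30)&0x3 = 0x0

22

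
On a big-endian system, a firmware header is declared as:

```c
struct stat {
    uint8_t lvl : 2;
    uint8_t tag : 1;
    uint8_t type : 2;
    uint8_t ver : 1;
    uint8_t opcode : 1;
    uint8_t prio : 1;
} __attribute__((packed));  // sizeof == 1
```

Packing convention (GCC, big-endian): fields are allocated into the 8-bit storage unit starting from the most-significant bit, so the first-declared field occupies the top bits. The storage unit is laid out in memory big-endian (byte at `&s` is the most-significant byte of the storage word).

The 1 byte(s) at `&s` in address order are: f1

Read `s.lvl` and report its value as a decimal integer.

[0]=0xf1 (big-endian) → word 0xf1
lvl:2 @ bit 6 → (0xf1>>6)&0x3 = 0x3  ←
tag:1 @ bit 5 → (0xf1>>5)&0x1 = 0x1
type:2 @ bit 3 → (0xf1>>3)&0x3 = 0x2
ver:1 @ bit 2 → (0xf1>>2)&0x1 = 0x0
opcode:1 @ bit 1 → (0xf1>>1)&0x1 = 0x0
prio:1 @ bit 0 → (0xf1>>0)&0x1 = 0x1

3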